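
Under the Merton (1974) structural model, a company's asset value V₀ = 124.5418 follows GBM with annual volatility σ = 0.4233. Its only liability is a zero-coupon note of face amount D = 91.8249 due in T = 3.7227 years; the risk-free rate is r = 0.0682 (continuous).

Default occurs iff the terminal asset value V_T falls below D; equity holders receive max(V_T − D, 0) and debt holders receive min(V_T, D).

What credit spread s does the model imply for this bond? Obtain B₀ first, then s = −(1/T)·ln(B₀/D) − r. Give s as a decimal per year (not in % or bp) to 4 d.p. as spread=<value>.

spread=0.0441

d₁ = [ln(V₀/D) + (r + σ²/2)T] / (σ√T)
   = [ln(124.5418/91.8249) + (0.0682 + 0.5·0.4233²)·3.7227] / (0.4233·√3.7227)
   = [0.304758 + 0.587410] / 0.816728 = 1.092369
d₂ = d₁ − σ√T = 1.092369 − 0.816728 = 0.275641
N(d₁) = 0.862665,  N(d₂) = 0.608588,  e^(−rT) = 0.775779
E₀ = V₀·N(d₁) − D·e^(−rT)·N(d₂)
   = 124.5418·0.862665 − 91.8249·0.775779·0.608588 = 64.084531
B₀ = V₀ − E₀ = 124.5418 − 64.084531 = 60.457269
spread = −(1/T)·ln(B₀/D) − r = −(1/3.7227)·ln(60.457269/91.8249) − 0.0682 = 0.04406978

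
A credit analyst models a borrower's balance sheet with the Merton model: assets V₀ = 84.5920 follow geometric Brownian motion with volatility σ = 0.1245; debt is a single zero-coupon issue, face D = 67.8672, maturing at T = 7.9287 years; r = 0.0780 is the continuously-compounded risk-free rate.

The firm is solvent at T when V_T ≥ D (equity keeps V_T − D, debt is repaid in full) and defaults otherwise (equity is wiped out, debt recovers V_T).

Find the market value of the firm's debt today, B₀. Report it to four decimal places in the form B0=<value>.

B0=36.5123

d₁ = [ln(V₀/D) + (r + σ²/2)T] / (σ√T)
   = [ln(84.5920/67.8672) + (0.0780 + 0.5·0.1245²)·7.9287] / (0.1245·√7.9287)
   = [0.220287 + 0.679887] / 0.350566 = 2.567770
d₂ = d₁ − σ√T = 2.567770 − 0.350566 = 2.217203
N(d₁) = 0.994882,  N(d₂) = 0.986695,  e^(−rT) = 0.538785
E₀ = V₀·N(d₁) − D·e^(−rT)·N(d₂)
   = 84.5920·0.994882 − 67.8672·0.538785·0.986695 = 48.079741
B₀ = V₀ − E₀ = 84.5920 − 48.079741 = 36.512259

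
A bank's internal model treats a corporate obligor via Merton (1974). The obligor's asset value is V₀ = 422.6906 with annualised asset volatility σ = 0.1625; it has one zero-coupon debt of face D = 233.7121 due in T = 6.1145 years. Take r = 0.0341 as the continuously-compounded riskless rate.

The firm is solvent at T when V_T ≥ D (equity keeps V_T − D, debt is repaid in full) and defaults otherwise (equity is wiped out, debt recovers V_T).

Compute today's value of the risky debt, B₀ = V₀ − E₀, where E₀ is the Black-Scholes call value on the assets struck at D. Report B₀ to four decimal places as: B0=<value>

B0=188.7594

d₁ = [ln(V₀/D) + (r + σ²/2)T] / (σ√T)
   = [ln(422.6906/233.7121) + (0.0341 + 0.5·0.1625²)·6.1145] / (0.1625·√6.1145)
   = [0.592550 + 0.289235] / 0.401822 = 2.194467
d₂ = d₁ − σ√T = 2.194467 − 0.401822 = 1.792645
N(d₁) = 0.985899,  N(d₂) = 0.963485,  e^(−rT) = 0.811797
E₀ = V₀·N(d₁) − D·e^(−rT)·N(d₂)
   = 422.6906·0.985899 − 233.7121·0.811797·0.963485 = 233.931241
B₀ = V₀ − E₀ = 422.6906 − 233.931241 = 188.759359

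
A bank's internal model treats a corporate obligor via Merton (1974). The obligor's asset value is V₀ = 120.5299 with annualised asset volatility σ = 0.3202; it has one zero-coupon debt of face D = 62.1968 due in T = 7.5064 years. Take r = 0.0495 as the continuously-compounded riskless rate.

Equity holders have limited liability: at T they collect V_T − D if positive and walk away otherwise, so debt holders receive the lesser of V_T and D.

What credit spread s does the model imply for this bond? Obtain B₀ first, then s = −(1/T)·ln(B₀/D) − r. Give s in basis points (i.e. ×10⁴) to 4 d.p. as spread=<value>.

spread=112.4989

d₁ = [ln(V₀/D) + (r + σ²/2)T] / (σ√T)
   = [ln(120.5299/62.1968) + (0.0495 + 0.5·0.3202²)·7.5064] / (0.3202·√7.5064)
   = [0.661594 + 0.756375] / 0.877278 = 1.616329
d₂ = d₁ − σ√T = 1.616329 − 0.877278 = 0.739051
N(d₁) = 0.946988,  N(d₂) = 0.770062,  e^(−rT) = 0.689653
E₀ = V₀·N(d₁) − D·e^(−rT)·N(d₂)
   = 120.5299·0.946988 − 62.1968·0.689653·0.770062 = 81.109218
B₀ = V₀ − E₀ = 120.5299 − 81.109218 = 39.420682
spread = −(1/T)·ln(B₀/D) − r = −(1/7.5064)·ln(39.420682/62.1968) − 0.0495 = 0.01124989
in basis points: 0.01124989 × 10⁴ = 112.4989 bp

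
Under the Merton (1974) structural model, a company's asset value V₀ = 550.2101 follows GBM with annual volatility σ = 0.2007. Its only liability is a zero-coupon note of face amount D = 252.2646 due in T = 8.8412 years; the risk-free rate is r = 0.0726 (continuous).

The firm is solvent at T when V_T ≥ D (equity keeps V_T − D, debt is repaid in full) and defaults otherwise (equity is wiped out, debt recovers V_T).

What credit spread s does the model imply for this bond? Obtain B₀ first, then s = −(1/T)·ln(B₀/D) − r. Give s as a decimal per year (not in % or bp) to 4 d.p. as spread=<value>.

d₁ = [ln(V₀/D) + (r + σ²/2)T] / (σ√T)
   = [ln(550.2101/252.2646) + (0.0726 + 0.5·0.2007²)·8.8412] / (0.2007·√8.8412)
   = [0.779822 + 0.819935] / 0.596764 = 2.680717
d₂ = d₁ − σ√T = 2.680717 − 0.596764 = 2.083952
N(d₁) = 0.996327,  N(d₂) = 0.981418,  e^(−rT) = 0.526307
E₀ = V₀·N(d₁) − D·e^(−rT)·N(d₂)
   = 550.2101·0.996327 − 252.2646·0.526307·0.981418 = 417.887635
B₀ = V₀ − E₀ = 550.2101 − 417.887635 = 132.322465
spread = −(1/T)·ln(B₀/D) − r = −(1/8.8412)·ln(132.322465/252.2646) − 0.0726 = 0.00038067

spread=0.0004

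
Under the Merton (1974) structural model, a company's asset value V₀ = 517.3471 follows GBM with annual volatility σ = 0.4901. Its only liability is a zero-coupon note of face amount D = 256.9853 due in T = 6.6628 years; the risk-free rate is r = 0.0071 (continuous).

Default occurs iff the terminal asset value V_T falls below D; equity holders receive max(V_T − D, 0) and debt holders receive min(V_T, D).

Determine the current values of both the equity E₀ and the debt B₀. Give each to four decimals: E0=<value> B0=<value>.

d₁ = [ln(V₀/D) + (r + σ²/2)T] / (σ√T)
   = [ln(517.3471/256.9853) + (0.0071 + 0.5·0.4901²)·6.6628] / (0.4901·√6.6628)
   = [0.699695 + 0.847502] / 1.265066 = 1.223017
d₂ = d₁ − σ√T = 1.223017 − 1.265066 = -0.042049
N(d₁) = 0.889338,  N(d₂) = 0.483230,  e^(−rT) = 0.953796
E₀ = V₀·N(d₁) − D·e^(−rT)·N(d₂)
   = 517.3471·0.889338 − 256.9853·0.953796·0.483230 = 341.651435
B₀ = V₀ − E₀ = 517.3471 − 341.651435 = 175.695665

E0=341.6514 B0=175.6957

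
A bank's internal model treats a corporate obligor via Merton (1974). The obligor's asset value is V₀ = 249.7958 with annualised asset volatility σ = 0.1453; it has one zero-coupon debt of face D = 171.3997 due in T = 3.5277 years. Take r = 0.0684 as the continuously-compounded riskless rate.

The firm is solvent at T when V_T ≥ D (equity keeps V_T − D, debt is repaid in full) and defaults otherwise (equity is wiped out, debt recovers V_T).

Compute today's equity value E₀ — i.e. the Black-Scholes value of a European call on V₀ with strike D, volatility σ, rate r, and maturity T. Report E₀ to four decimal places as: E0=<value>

E0=115.3443

d₁ = [ln(V₀/D) + (r + σ²/2)T] / (σ√T)
   = [ln(249.7958/171.3997) + (0.0684 + 0.5·0.1453²)·3.5277] / (0.1453·√3.5277)
   = [0.376646 + 0.278533] / 0.272905 = 2.400758
d₂ = d₁ − σ√T = 2.400758 − 0.272905 = 2.127853
N(d₁) = 0.991819,  N(d₂) = 0.983325,  e^(−rT) = 0.785610
E₀ = V₀·N(d₁) − D·e^(−rT)·N(d₂)
   = 249.7958·0.991819 − 171.3997·0.785610·0.983325 = 115.344288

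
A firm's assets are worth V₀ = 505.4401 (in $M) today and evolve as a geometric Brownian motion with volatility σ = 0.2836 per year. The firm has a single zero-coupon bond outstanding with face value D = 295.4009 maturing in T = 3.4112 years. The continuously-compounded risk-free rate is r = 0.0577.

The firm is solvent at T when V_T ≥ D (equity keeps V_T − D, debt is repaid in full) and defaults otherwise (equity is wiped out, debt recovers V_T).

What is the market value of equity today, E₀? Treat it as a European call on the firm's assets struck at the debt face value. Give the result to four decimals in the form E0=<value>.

d₁ = [ln(V₀/D) + (r + σ²/2)T] / (σ√T)
   = [ln(505.4401/295.4009) + (0.0577 + 0.5·0.2836²)·3.4112] / (0.2836·√3.4112)
   = [0.537096 + 0.334006] / 0.523793 = 1.663065
d₂ = d₁ − σ√T = 1.663065 − 0.523793 = 1.139272
N(d₁) = 0.951850,  N(d₂) = 0.872705,  e^(−rT) = 0.821333
E₀ = V₀·N(d₁) − D·e^(−rT)·N(d₂)
   = 505.4401·0.951850 − 295.4009·0.821333·0.872705 = 269.365317

E0=269.3653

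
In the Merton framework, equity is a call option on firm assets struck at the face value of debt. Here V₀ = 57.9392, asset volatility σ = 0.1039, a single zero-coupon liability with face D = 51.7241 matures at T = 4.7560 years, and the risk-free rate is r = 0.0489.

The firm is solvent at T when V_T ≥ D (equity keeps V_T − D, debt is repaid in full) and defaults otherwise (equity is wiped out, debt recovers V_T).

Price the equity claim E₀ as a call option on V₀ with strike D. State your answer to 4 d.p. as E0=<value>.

E0=17.2508

d₁ = [ln(V₀/D) + (r + σ²/2)T] / (σ√T)
   = [ln(57.9392/51.7241) + (0.0489 + 0.5·0.1039²)·4.7560] / (0.1039·√4.7560)
   = [0.113470 + 0.258239] / 0.226588 = 1.640467
d₂ = d₁ − σ√T = 1.640467 − 0.226588 = 1.413879
N(d₁) = 0.949546,  N(d₂) = 0.921301,  e^(−rT) = 0.792496
E₀ = V₀·N(d₁) − D·e^(−rT)·N(d₂)
   = 57.9392·0.949546 − 51.7241·0.792496·0.921301 = 17.250761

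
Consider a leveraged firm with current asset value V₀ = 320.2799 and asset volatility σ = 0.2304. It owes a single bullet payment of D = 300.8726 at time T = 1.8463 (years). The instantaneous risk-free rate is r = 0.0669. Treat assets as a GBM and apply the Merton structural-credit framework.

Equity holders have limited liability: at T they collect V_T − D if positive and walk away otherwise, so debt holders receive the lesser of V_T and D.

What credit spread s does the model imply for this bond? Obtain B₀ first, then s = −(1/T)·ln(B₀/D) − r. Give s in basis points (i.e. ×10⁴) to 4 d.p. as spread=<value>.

spread=324.2927

d₁ = [ln(V₀/D) + (r + σ²/2)T] / (σ√T)
   = [ln(320.2799/300.8726) + (0.0669 + 0.5·0.2304²)·1.8463] / (0.2304·√1.8463)
   = [0.062508 + 0.172522] / 0.313064 = 0.750742
d₂ = d₁ − σ√T = 0.750742 − 0.313064 = 0.437677
N(d₁) = 0.773596,  N(d₂) = 0.669190,  e^(−rT) = 0.883806
E₀ = V₀·N(d₁) − D·e^(−rT)·N(d₂)
   = 320.2799·0.773596 − 300.8726·0.883806·0.669190 = 69.820888
B₀ = V₀ − E₀ = 320.2799 − 69.820888 = 250.459012
spread = −(1/T)·ln(B₀/D) − r = −(1/1.8463)·ln(250.459012/300.8726) − 0.0669 = 0.03242927
in basis points: 0.03242927 × 10⁴ = 324.2927 bp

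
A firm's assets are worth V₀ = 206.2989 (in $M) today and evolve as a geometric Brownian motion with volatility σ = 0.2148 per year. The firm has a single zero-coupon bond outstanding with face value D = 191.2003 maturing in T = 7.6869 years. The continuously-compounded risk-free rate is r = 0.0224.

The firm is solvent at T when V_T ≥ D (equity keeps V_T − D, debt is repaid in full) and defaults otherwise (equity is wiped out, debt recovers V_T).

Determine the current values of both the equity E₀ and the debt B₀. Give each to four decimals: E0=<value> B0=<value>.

d₁ = [ln(V₀/D) + (r + σ²/2)T] / (σ√T)
   = [ln(206.2989/191.2003) + (0.0224 + 0.5·0.2148²)·7.6869] / (0.2148·√7.6869)
   = [0.076005 + 0.349520] / 0.595539 = 0.714520
d₂ = d₁ − σ√T = 0.714520 − 0.595539 = 0.118981
N(d₁) = 0.762547,  N(d₂) = 0.547355,  e^(−rT) = 0.841822
E₀ = V₀·N(d₁) − D·e^(−rT)·N(d₂)
   = 206.2989·0.762547 − 191.2003·0.841822·0.547355 = 69.212223
B₀ = V₀ − E₀ = 206.2989 − 69.212223 = 137.086677

E0=69.2122 B0=137.0867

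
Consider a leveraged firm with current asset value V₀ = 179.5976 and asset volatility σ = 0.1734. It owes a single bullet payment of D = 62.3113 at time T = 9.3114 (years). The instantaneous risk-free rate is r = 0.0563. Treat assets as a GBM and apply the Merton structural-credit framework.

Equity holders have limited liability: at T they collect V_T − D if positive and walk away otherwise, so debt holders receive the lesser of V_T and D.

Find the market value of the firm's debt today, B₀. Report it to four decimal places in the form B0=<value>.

d₁ = [ln(V₀/D) + (r + σ²/2)T] / (σ√T)
   = [ln(179.5976/62.3113) + (0.0563 + 0.5·0.1734²)·9.3114] / (0.1734·√9.3114)
   = [1.058576 + 0.664217] / 0.529123 = 3.255942
d₂ = d₁ − σ√T = 3.255942 − 0.529123 = 2.726819
N(d₁) = 0.999435,  N(d₂) = 0.996803,  e^(−rT) = 0.592010
E₀ = V₀·N(d₁) − D·e^(−rT)·N(d₂)
   = 179.5976·0.999435 − 62.3113·0.592010·0.996803 = 142.725151
B₀ = V₀ − E₀ = 179.5976 − 142.725151 = 36.872449

B0=36.8724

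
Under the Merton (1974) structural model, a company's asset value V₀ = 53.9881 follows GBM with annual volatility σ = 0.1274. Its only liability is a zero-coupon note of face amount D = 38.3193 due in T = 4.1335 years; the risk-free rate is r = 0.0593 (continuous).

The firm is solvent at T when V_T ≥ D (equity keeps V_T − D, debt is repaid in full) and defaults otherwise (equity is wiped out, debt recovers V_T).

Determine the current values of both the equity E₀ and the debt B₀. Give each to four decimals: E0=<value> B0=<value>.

E0=24.0403 B0=29.9478

d₁ = [ln(V₀/D) + (r + σ²/2)T] / (σ√T)
   = [ln(53.9881/38.3193) + (0.0593 + 0.5·0.1274²)·4.1335] / (0.1274·√4.1335)
   = [0.342810 + 0.278661] / 0.259017 = 2.399345
d₂ = d₁ − σ√T = 2.399345 − 0.259017 = 2.140328
N(d₁) = 0.991788,  N(d₂) = 0.983836,  e^(−rT) = 0.782613
E₀ = V₀·N(d₁) − D·e^(−rT)·N(d₂)
   = 53.9881·0.991788 − 38.3193·0.782613·0.983836 = 24.040293
B₀ = V₀ − E₀ = 53.9881 − 24.040293 = 29.947807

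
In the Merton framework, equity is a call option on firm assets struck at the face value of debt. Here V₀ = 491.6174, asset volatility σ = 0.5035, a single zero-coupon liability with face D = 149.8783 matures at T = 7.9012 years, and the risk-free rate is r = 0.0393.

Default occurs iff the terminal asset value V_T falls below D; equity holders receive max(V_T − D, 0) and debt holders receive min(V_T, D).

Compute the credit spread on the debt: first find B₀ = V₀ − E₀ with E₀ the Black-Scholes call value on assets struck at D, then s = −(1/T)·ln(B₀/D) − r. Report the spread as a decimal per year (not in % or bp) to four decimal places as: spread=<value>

spread=0.0266

d₁ = [ln(V₀/D) + (r + σ²/2)T] / (σ√T)
   = [ln(491.6174/149.8783) + (0.0393 + 0.5·0.5035²)·7.9012] / (0.5035·√7.9012)
   = [1.187877 + 1.312043] / 1.415292 = 1.766363
d₂ = d₁ − σ√T = 1.766363 − 1.415292 = 0.351072
N(d₁) = 0.961333,  N(d₂) = 0.637233,  e^(−rT) = 0.733068
E₀ = V₀·N(d₁) − D·e^(−rT)·N(d₂)
   = 491.6174·0.961333 − 149.8783·0.733068·0.637233 = 402.594451
B₀ = V₀ − E₀ = 491.6174 − 402.594451 = 89.022949
spread = −(1/T)·ln(B₀/D) − r = −(1/7.9012)·ln(89.022949/149.8783) − 0.0393 = 0.02663042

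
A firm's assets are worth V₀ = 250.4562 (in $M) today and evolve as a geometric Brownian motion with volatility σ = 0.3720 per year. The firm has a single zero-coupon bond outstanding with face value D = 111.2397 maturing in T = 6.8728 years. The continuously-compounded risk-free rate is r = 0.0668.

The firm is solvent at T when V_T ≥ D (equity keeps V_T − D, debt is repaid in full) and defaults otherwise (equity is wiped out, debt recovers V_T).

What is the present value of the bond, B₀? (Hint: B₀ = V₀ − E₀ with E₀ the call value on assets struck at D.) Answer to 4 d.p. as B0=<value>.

d₁ = [ln(V₀/D) + (r + σ²/2)T] / (σ√T)
   = [ln(250.4562/111.2397) + (0.0668 + 0.5·0.3720²)·6.8728] / (0.3720·√6.8728)
   = [0.811597 + 0.934646] / 0.975236 = 1.790584
d₂ = d₁ − σ√T = 1.790584 − 0.975236 = 0.815348
N(d₁) = 0.963320,  N(d₂) = 0.792563,  e^(−rT) = 0.631850
E₀ = V₀·N(d₁) − D·e^(−rT)·N(d₂)
   = 250.4562·0.963320 − 111.2397·0.631850·0.792563 = 185.562697
B₀ = V₀ − E₀ = 250.4562 − 185.562697 = 64.893503

B0=64.8935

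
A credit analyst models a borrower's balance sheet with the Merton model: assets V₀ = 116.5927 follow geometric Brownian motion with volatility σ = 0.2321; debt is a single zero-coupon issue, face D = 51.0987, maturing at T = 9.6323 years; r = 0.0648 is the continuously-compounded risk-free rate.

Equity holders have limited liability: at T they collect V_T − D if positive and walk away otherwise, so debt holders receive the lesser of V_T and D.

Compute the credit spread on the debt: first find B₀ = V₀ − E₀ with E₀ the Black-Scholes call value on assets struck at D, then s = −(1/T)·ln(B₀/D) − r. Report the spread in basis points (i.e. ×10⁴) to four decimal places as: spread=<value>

d₁ = [ln(V₀/D) + (r + σ²/2)T] / (σ√T)
   = [ln(116.5927/51.0987) + (0.0648 + 0.5·0.2321²)·9.6323] / (0.2321·√9.6323)
   = [0.824928 + 0.883621] / 0.720344 = 2.371850
d₂ = d₁ − σ√T = 2.371850 − 0.720344 = 1.651506
N(d₁) = 0.991150,  N(d₂) = 0.950682,  e^(−rT) = 0.535704
E₀ = V₀·N(d₁) − D·e^(−rT)·N(d₂)
   = 116.5927·0.991150 − 51.0987·0.535704·0.950682 = 89.537118
B₀ = V₀ − E₀ = 116.5927 − 89.537118 = 27.055582
spread = −(1/T)·ln(B₀/D) − r = −(1/9.6323)·ln(27.055582/51.0987) − 0.0648 = 0.00121390
in basis points: 0.00121390 × 10⁴ = 12.1390 bp

spread=12.1390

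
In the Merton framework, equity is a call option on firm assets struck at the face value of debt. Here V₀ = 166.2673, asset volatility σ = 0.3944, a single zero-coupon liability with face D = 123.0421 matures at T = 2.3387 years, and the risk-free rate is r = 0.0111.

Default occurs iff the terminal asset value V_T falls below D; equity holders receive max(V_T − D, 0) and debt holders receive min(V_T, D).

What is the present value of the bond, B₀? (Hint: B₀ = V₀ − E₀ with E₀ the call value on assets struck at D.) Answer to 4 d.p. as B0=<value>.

B0=104.4966

d₁ = [ln(V₀/D) + (r + σ²/2)T] / (σ√T)
   = [ln(166.2673/123.0421) + (0.0111 + 0.5·0.3944²)·2.3387] / (0.3944·√2.3387)
   = [0.301070 + 0.207854] / 0.603148 = 0.843779
d₂ = d₁ − σ√T = 0.843779 − 0.603148 = 0.240630
N(d₁) = 0.800603,  N(d₂) = 0.595079,  e^(−rT) = 0.974374
E₀ = V₀·N(d₁) − D·e^(−rT)·N(d₂)
   = 166.2673·0.800603 − 123.0421·0.974374·0.595079 = 61.770679
B₀ = V₀ − E₀ = 166.2673 − 61.770679 = 104.496621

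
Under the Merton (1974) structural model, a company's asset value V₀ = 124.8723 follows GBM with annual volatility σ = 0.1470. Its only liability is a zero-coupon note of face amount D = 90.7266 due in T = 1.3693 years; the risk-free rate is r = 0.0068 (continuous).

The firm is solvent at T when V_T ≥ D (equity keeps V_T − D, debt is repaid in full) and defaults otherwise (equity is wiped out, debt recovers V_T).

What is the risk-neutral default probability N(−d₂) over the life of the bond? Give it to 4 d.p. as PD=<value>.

PD=0.0340

d₁ = [ln(V₀/D) + (r + σ²/2)T] / (σ√T)
   = [ln(124.8723/90.7266) + (0.0068 + 0.5·0.1470²)·1.3693] / (0.1470·√1.3693)
   = [0.319441 + 0.024106] / 0.172015 = 1.997190
d₂ = d₁ − σ√T = 1.997190 − 0.172015 = 1.825175
risk-neutral PD = N(−d₂) = N(-1.825175) = 0.033987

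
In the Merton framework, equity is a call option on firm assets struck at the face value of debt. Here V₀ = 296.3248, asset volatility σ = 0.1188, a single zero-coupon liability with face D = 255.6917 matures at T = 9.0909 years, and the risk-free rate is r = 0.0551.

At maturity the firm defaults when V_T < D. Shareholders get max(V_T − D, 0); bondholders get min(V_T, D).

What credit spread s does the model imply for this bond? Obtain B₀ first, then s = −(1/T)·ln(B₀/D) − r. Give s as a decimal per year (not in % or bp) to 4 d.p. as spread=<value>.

d₁ = [ln(V₀/D) + (r + σ²/2)T] / (σ√T)
   = [ln(296.3248/255.6917) + (0.0551 + 0.5·0.1188²)·9.0909] / (0.1188·√9.0909)
   = [0.147484 + 0.565061] / 0.358195 = 1.989262
d₂ = d₁ − σ√T = 1.989262 − 0.358195 = 1.631067
N(d₁) = 0.976664,  N(d₂) = 0.948562,  e^(−rT) = 0.605980
E₀ = V₀·N(d₁) − D·e^(−rT)·N(d₂)
   = 296.3248·0.976664 − 255.6917·0.605980·0.948562 = 142.435739
B₀ = V₀ − E₀ = 296.3248 − 142.435739 = 153.889061
spread = −(1/T)·ln(B₀/D) − r = −(1/9.0909)·ln(153.889061/255.6917) − 0.0551 = 0.00075151

spread=0.0008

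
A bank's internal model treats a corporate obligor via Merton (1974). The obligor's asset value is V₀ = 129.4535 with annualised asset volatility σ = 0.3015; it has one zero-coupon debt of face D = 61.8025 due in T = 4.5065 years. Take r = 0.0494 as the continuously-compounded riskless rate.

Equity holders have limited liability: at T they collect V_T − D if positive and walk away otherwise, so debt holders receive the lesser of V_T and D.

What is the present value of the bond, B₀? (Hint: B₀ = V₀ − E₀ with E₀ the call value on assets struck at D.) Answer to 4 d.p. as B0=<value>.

B0=48.0313

d₁ = [ln(V₀/D) + (r + σ²/2)T] / (σ√T)
   = [ln(129.4535/61.8025) + (0.0494 + 0.5·0.3015²)·4.5065] / (0.3015·√4.5065)
   = [0.739378 + 0.427447] / 0.640040 = 1.823050
d₂ = d₁ − σ√T = 1.823050 − 0.640040 = 1.183010
N(d₁) = 0.965852,  N(d₂) = 0.881597,  e^(−rT) = 0.800418
E₀ = V₀·N(d₁) − D·e^(−rT)·N(d₂)
   = 129.4535·0.965852 − 61.8025·0.800418·0.881597 = 81.422214
B₀ = V₀ − E₀ = 129.4535 − 81.422214 = 48.031286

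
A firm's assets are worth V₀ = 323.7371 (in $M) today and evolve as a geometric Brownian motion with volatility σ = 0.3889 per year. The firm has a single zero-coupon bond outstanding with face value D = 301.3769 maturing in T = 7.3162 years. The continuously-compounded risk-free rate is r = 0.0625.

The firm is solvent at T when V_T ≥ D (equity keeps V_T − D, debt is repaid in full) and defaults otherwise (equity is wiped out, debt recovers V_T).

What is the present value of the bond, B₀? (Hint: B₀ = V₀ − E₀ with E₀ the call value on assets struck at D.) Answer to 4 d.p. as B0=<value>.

d₁ = [ln(V₀/D) + (r + σ²/2)T] / (σ√T)
   = [ln(323.7371/301.3769) + (0.0625 + 0.5·0.3889²)·7.3162] / (0.3889·√7.3162)
   = [0.071570 + 1.010525] / 1.051915 = 1.028691
d₂ = d₁ − σ√T = 1.028691 − 1.051915 = -0.023224
N(d₁) = 0.848187,  N(d₂) = 0.490736,  e^(−rT) = 0.633014
E₀ = V₀·N(d₁) − D·e^(−rT)·N(d₂)
   = 323.7371·0.848187 − 301.3769·0.633014·0.490736 = 180.969257
B₀ = V₀ − E₀ = 323.7371 − 180.969257 = 142.767843

B0=142.7678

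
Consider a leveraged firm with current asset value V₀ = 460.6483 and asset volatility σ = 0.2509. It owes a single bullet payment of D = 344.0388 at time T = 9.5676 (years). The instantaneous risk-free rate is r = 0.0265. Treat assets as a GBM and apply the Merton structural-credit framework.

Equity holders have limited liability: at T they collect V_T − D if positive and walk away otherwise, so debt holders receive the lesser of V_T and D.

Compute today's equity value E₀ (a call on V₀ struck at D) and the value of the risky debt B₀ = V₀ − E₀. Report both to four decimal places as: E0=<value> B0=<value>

d₁ = [ln(V₀/D) + (r + σ²/2)T] / (σ√T)
   = [ln(460.6483/344.0388) + (0.0265 + 0.5·0.2509²)·9.5676] / (0.2509·√9.5676)
   = [0.291880 + 0.554685] / 0.776072 = 1.090834
d₂ = d₁ − σ√T = 1.090834 − 0.776072 = 0.314762
N(d₁) = 0.862327,  N(d₂) = 0.623529,  e^(−rT) = 0.776048
E₀ = V₀·N(d₁) − D·e^(−rT)·N(d₂)
   = 460.6483·0.862327 − 344.0388·0.776048·0.623529 = 230.753245
B₀ = V₀ − E₀ = 460.6483 − 230.753245 = 229.895055

E0=230.7532 B0=229.8951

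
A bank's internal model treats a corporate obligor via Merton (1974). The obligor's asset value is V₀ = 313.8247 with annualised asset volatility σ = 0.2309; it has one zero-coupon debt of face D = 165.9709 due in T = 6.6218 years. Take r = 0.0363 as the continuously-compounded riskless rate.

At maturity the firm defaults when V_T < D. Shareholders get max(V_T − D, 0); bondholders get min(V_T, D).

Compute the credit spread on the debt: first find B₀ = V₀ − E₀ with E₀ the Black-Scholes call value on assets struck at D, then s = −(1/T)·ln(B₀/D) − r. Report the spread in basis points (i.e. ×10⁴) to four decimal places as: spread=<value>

spread=42.2395

d₁ = [ln(V₀/D) + (r + σ²/2)T] / (σ√T)
   = [ln(313.8247/165.9709) + (0.0363 + 0.5·0.2309²)·6.6218] / (0.2309·√6.6218)
   = [0.637022 + 0.416891] / 0.594172 = 1.773752
d₂ = d₁ − σ√T = 1.773752 − 0.594172 = 1.179581
N(d₁) = 0.961948,  N(d₂) = 0.880916,  e^(−rT) = 0.786336
E₀ = V₀·N(d₁) − D·e^(−rT)·N(d₂)
   = 313.8247·0.961948 − 165.9709·0.786336·0.880916 = 186.915616
B₀ = V₀ − E₀ = 313.8247 − 186.915616 = 126.909084
spread = −(1/T)·ln(B₀/D) − r = −(1/6.6218)·ln(126.909084/165.9709) − 0.0363 = 0.00422395
in basis points: 0.00422395 × 10⁴ = 42.2395 bp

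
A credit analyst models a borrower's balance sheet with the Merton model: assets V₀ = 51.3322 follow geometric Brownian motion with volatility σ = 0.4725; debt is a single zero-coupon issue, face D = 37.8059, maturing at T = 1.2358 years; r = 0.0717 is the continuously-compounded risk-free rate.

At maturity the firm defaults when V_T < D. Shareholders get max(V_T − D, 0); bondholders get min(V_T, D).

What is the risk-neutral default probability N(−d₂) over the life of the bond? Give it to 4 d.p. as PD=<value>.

d₁ = [ln(V₀/D) + (r + σ²/2)T] / (σ√T)
   = [ln(51.3322/37.8059) + (0.0717 + 0.5·0.4725²)·1.2358] / (0.4725·√1.2358)
   = [0.305853 + 0.226557] / 0.525262 = 1.013609
d₂ = d₁ − σ√T = 1.013609 − 0.525262 = 0.488347
risk-neutral PD = N(−d₂) = N(-0.488347) = 0.312652

PD=0.3127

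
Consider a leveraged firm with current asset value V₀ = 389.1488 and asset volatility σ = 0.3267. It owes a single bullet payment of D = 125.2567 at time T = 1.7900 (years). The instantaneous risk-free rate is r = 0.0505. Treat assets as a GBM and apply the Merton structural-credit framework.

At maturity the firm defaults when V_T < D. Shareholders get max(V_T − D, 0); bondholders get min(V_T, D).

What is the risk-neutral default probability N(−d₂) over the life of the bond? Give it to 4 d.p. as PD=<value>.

PD=0.0049

d₁ = [ln(V₀/D) + (r + σ²/2)T] / (σ√T)
   = [ln(389.1488/125.2567) + (0.0505 + 0.5·0.3267²)·1.7900] / (0.3267·√1.7900)
   = [1.133597 + 0.185921] / 0.437095 = 3.018836
d₂ = d₁ − σ√T = 3.018836 − 0.437095 = 2.581741
risk-neutral PD = N(−d₂) = N(-2.581741) = 0.004915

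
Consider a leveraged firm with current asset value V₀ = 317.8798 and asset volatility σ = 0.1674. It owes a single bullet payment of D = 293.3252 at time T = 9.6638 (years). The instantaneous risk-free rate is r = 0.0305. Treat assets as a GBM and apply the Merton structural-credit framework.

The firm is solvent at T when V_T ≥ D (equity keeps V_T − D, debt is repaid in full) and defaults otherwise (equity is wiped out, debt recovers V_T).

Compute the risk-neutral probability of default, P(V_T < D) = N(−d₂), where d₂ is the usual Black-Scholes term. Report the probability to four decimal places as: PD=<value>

PD=0.3225

d₁ = [ln(V₀/D) + (r + σ²/2)T] / (σ√T)
   = [ln(317.8798/293.3252) + (0.0305 + 0.5·0.1674²)·9.6638] / (0.1674·√9.6638)
   = [0.080391 + 0.430149] / 0.520391 = 0.981072
d₂ = d₁ − σ√T = 0.981072 − 0.520391 = 0.460681
risk-neutral PD = N(−d₂) = N(-0.460681) = 0.322514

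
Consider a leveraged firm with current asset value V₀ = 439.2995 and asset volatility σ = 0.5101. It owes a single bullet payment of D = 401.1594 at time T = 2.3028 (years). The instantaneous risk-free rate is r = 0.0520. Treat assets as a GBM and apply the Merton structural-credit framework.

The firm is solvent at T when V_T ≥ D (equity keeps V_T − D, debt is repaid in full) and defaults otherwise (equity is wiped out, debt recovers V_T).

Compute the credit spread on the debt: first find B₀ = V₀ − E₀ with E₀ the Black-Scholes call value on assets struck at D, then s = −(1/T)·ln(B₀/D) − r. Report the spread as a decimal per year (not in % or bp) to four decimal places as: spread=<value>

spread=0.1141

d₁ = [ln(V₀/D) + (r + σ²/2)T] / (σ√T)
   = [ln(439.2995/401.1594) + (0.0520 + 0.5·0.5101²)·2.3028] / (0.5101·√2.3028)
   = [0.090823 + 0.419342] / 0.774076 = 0.659063
d₂ = d₁ − σ√T = 0.659063 − 0.774076 = -0.115013
N(d₁) = 0.745072,  N(d₂) = 0.454218,  e^(−rT) = 0.887146
E₀ = V₀·N(d₁) − D·e^(−rT)·N(d₂)
   = 439.2995·0.745072 − 401.1594·0.887146·0.454218 = 165.659796
B₀ = V₀ − E₀ = 439.2995 − 165.659796 = 273.639704
spread = −(1/T)·ln(B₀/D) − r = −(1/2.3028)·ln(273.639704/401.1594) − 0.0520 = 0.11412236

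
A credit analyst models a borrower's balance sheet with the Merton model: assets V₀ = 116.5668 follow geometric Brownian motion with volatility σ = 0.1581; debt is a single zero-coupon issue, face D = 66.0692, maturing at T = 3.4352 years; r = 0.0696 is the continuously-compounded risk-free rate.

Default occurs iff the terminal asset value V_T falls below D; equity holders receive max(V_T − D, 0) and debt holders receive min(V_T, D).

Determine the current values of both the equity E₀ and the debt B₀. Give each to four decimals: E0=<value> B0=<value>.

E0=64.5677 B0=51.9991

d₁ = [ln(V₀/D) + (r + σ²/2)T] / (σ√T)
   = [ln(116.5668/66.0692) + (0.0696 + 0.5·0.1581²)·3.4352] / (0.1581·√3.4352)
   = [0.567762 + 0.282022] / 0.293027 = 2.900019
d₂ = d₁ − σ√T = 2.900019 − 0.293027 = 2.606991
N(d₁) = 0.998134,  N(d₂) = 0.995433,  e^(−rT) = 0.787344
E₀ = V₀·N(d₁) − D·e^(−rT)·N(d₂)
   = 116.5668·0.998134 − 66.0692·0.787344·0.995433 = 64.567703
B₀ = V₀ − E₀ = 116.5668 − 64.567703 = 51.999097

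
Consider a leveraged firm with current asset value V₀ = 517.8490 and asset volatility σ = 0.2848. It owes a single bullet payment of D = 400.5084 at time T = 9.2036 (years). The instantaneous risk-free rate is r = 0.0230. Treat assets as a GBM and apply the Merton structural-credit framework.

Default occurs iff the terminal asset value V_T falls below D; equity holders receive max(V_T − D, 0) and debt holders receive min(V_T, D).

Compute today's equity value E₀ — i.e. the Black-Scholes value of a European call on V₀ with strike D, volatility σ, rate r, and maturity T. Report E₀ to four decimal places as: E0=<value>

d₁ = [ln(V₀/D) + (r + σ²/2)T] / (σ√T)
   = [ln(517.8490/400.5084) + (0.0230 + 0.5·0.2848²)·9.2036] / (0.2848·√9.2036)
   = [0.256949 + 0.584940] / 0.864010 = 0.974397
d₂ = d₁ − σ√T = 0.974397 − 0.864010 = 0.110386
N(d₁) = 0.835070,  N(d₂) = 0.543949,  e^(−rT) = 0.809221
E₀ = V₀·N(d₁) − D·e^(−rT)·N(d₂)
   = 517.8490·0.835070 − 400.5084·0.809221·0.543949 = 256.146560

E0=256.1466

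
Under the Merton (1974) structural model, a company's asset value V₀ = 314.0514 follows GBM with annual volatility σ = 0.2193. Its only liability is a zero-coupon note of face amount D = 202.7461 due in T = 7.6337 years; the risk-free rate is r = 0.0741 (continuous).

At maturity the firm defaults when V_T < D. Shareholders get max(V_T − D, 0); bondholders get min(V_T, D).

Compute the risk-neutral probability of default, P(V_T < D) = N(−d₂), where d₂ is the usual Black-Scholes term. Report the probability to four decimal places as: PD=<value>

d₁ = [ln(V₀/D) + (r + σ²/2)T] / (σ√T)
   = [ln(314.0514/202.7461) + (0.0741 + 0.5·0.2193²)·7.6337] / (0.2193·√7.6337)
   = [0.437602 + 0.749219] / 0.605907 = 1.958750
d₂ = d₁ − σ√T = 1.958750 − 0.605907 = 1.352843
risk-neutral PD = N(−d₂) = N(-1.352843) = 0.088053

PD=0.0881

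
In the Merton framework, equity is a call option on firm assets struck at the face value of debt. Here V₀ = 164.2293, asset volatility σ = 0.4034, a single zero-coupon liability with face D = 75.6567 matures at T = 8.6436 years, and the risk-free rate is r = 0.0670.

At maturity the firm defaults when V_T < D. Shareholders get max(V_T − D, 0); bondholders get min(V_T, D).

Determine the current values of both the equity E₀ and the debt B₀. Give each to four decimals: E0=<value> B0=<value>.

d₁ = [ln(V₀/D) + (r + σ²/2)T] / (σ√T)
   = [ln(164.2293/75.6567) + (0.0670 + 0.5·0.4034²)·8.6436] / (0.4034·√8.6436)
   = [0.775058 + 1.282414] / 1.185996 = 1.734805
d₂ = d₁ − σ√T = 1.734805 − 1.185996 = 0.548809
N(d₁) = 0.958612,  N(d₂) = 0.708432,  e^(−rT) = 0.560391
E₀ = V₀·N(d₁) − D·e^(−rT)·N(d₂)
   = 164.2293·0.958612 − 75.6567·0.560391·0.708432 = 127.396635
B₀ = V₀ − E₀ = 164.2293 − 127.396635 = 36.832665

E0=127.3966 B0=36.8327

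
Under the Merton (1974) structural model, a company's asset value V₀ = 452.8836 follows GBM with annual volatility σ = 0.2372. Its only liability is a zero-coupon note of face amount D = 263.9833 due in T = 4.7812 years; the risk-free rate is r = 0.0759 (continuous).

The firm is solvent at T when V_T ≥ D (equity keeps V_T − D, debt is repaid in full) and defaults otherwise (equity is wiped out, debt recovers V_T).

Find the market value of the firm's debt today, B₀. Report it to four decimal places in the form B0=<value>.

B0=181.2273

d₁ = [ln(V₀/D) + (r + σ²/2)T] / (σ√T)
   = [ln(452.8836/263.9833) + (0.0759 + 0.5·0.2372²)·4.7812] / (0.2372·√4.7812)
   = [0.539749 + 0.497397] / 0.518660 = 1.999664
d₂ = d₁ − σ√T = 1.999664 − 0.518660 = 1.481004
N(d₁) = 0.977232,  N(d₂) = 0.930697,  e^(−rT) = 0.695661
E₀ = V₀·N(d₁) − D·e^(−rT)·N(d₂)
   = 452.8836·0.977232 − 263.9833·0.695661·0.930697 = 271.656349
B₀ = V₀ − E₀ = 452.8836 − 271.656349 = 181.227251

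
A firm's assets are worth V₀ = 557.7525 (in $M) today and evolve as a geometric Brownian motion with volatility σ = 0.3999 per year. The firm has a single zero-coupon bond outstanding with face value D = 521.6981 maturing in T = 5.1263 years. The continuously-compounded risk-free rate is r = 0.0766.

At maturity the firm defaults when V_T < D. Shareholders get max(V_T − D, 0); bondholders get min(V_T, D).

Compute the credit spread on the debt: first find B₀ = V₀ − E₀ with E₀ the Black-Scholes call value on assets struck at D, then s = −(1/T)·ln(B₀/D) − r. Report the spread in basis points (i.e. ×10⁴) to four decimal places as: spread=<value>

d₁ = [ln(V₀/D) + (r + σ²/2)T] / (σ√T)
   = [ln(557.7525/521.6981) + (0.0766 + 0.5·0.3999²)·5.1263] / (0.3999·√5.1263)
   = [0.066826 + 0.802574] / 0.905427 = 0.960210
d₂ = d₁ − σ√T = 0.960210 − 0.905427 = 0.054783
N(d₁) = 0.831525,  N(d₂) = 0.521844,  e^(−rT) = 0.675248
E₀ = V₀·N(d₁) − D·e^(−rT)·N(d₂)
   = 557.7525·0.831525 − 521.6981·0.675248·0.521844 = 279.952123
B₀ = V₀ − E₀ = 557.7525 − 279.952123 = 277.800377
spread = −(1/T)·ln(B₀/D) − r = −(1/5.1263)·ln(277.800377/521.6981) − 0.0766 = 0.04633199
in basis points: 0.04633199 × 10⁴ = 463.3199 bp

spread=463.3199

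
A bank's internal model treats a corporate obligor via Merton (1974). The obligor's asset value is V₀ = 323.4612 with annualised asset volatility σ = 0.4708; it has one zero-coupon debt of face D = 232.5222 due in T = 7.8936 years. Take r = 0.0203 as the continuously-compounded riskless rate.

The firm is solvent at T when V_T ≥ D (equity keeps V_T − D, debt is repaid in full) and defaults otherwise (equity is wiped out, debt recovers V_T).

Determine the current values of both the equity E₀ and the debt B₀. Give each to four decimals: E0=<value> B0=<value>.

E0=198.2165 B0=125.2447

d₁ = [ln(V₀/D) + (r + σ²/2)T] / (σ√T)
   = [ln(323.4612/232.5222) + (0.0203 + 0.5·0.4708²)·7.8936] / (0.4708·√7.8936)
   = [0.330093 + 1.035059] / 1.322739 = 1.032065
d₂ = d₁ − σ√T = 1.032065 − 1.322739 = -0.290674
N(d₁) = 0.848979,  N(d₂) = 0.385651,  e^(−rT) = 0.851939
E₀ = V₀·N(d₁) − D·e^(−rT)·N(d₂)
   = 323.4612·0.848979 − 232.5222·0.851939·0.385651 = 198.216467
B₀ = V₀ − E₀ = 323.4612 − 198.216467 = 125.244733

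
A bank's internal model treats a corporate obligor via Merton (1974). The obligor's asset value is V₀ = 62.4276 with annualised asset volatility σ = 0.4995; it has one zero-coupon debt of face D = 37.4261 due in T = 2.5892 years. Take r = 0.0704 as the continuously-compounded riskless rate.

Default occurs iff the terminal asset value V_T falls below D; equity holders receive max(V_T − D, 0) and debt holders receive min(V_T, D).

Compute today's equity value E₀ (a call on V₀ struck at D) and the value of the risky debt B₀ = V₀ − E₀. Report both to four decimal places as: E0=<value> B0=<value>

E0=34.8645 B0=27.5631

d₁ = [ln(V₀/D) + (r + σ²/2)T] / (σ√T)
   = [ln(62.4276/37.4261) + (0.0704 + 0.5·0.4995²)·2.5892] / (0.4995·√2.5892)
   = [0.511639 + 0.505283] / 0.803745 = 1.265229
d₂ = d₁ − σ√T = 1.265229 − 0.803745 = 0.461484
N(d₁) = 0.897105,  N(d₂) = 0.677774,  e^(−rT) = 0.833368
E₀ = V₀·N(d₁) − D·e^(−rT)·N(d₂)
   = 62.4276·0.897105 − 37.4261·0.833368·0.677774 = 34.864543
B₀ = V₀ − E₀ = 62.4276 − 34.864543 = 27.563057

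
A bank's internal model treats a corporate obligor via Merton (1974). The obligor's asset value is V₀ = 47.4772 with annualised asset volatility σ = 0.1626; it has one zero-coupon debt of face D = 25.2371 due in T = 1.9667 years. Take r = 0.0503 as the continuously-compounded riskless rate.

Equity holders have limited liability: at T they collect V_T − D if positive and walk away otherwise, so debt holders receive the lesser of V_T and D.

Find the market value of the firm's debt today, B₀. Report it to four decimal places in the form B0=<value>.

B0=22.8587

d₁ = [ln(V₀/D) + (r + σ²/2)T] / (σ√T)
   = [ln(47.4772/25.2371) + (0.0503 + 0.5·0.1626²)·1.9667] / (0.1626·√1.9667)
   = [0.631934 + 0.124924] / 0.228029 = 3.319134
d₂ = d₁ − σ√T = 3.319134 − 0.228029 = 3.091106
N(d₁) = 0.999549,  N(d₂) = 0.999003,  e^(−rT) = 0.905811
E₀ = V₀·N(d₁) − D·e^(−rT)·N(d₂)
   = 47.4772·0.999549 − 25.2371·0.905811·0.999003 = 24.618524
B₀ = V₀ − E₀ = 47.4772 − 24.618524 = 22.858676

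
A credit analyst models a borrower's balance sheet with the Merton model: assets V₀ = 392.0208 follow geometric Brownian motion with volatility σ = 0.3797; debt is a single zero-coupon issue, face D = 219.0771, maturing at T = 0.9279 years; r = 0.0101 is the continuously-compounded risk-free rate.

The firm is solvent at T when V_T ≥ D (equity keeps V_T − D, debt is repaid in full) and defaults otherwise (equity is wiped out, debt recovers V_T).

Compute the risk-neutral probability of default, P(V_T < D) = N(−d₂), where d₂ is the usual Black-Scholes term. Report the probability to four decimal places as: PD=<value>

d₁ = [ln(V₀/D) + (r + σ²/2)T] / (σ√T)
   = [ln(392.0208/219.0771) + (0.0101 + 0.5·0.3797²)·0.9279] / (0.3797·√0.9279)
   = [0.581891 + 0.076260] / 0.365756 = 1.799429
d₂ = d₁ − σ√T = 1.799429 − 0.365756 = 1.433673
risk-neutral PD = N(−d₂) = N(-1.433673) = 0.075833

PD=0.0758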